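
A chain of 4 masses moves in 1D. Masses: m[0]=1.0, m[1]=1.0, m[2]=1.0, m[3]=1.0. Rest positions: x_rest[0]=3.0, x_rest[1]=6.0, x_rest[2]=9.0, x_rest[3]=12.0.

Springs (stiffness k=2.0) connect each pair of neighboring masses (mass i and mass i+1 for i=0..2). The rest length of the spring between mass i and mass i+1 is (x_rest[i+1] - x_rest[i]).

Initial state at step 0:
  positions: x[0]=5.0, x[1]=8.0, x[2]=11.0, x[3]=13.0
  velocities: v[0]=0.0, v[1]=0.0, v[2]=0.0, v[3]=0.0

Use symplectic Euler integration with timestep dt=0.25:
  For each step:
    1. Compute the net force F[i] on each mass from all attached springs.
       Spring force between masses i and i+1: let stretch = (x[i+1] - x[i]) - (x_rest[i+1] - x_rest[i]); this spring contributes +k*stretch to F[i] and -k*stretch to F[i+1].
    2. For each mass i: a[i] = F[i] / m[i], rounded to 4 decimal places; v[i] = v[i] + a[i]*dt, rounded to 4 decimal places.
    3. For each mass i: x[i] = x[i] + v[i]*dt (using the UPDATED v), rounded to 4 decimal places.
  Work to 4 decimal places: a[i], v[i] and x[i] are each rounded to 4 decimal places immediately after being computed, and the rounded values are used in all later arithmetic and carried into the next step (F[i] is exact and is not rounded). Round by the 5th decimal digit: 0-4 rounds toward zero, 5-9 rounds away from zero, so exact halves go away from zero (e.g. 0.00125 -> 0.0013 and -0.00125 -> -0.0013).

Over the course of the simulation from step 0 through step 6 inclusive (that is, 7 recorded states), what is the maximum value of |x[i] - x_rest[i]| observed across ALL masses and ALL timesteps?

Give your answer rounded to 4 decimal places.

Step 0: x=[5.0000 8.0000 11.0000 13.0000] v=[0.0000 0.0000 0.0000 0.0000]
Step 1: x=[5.0000 8.0000 10.8750 13.1250] v=[0.0000 0.0000 -0.5000 0.5000]
Step 2: x=[5.0000 7.9844 10.6719 13.3438] v=[0.0000 -0.0625 -0.8125 0.8750]
Step 3: x=[4.9981 7.9317 10.4668 13.6036] v=[-0.0078 -0.2110 -0.8203 1.0391]
Step 4: x=[4.9879 7.8291 10.3369 13.8463] v=[-0.0410 -0.4103 -0.5195 0.9707]
Step 5: x=[4.9578 7.6849 10.3322 14.0253] v=[-0.1204 -0.5770 -0.0187 0.7160]
Step 6: x=[4.8936 7.5307 10.4583 14.1177] v=[-0.2569 -0.6169 0.5042 0.3695]
Max displacement = 2.1177

Answer: 2.1177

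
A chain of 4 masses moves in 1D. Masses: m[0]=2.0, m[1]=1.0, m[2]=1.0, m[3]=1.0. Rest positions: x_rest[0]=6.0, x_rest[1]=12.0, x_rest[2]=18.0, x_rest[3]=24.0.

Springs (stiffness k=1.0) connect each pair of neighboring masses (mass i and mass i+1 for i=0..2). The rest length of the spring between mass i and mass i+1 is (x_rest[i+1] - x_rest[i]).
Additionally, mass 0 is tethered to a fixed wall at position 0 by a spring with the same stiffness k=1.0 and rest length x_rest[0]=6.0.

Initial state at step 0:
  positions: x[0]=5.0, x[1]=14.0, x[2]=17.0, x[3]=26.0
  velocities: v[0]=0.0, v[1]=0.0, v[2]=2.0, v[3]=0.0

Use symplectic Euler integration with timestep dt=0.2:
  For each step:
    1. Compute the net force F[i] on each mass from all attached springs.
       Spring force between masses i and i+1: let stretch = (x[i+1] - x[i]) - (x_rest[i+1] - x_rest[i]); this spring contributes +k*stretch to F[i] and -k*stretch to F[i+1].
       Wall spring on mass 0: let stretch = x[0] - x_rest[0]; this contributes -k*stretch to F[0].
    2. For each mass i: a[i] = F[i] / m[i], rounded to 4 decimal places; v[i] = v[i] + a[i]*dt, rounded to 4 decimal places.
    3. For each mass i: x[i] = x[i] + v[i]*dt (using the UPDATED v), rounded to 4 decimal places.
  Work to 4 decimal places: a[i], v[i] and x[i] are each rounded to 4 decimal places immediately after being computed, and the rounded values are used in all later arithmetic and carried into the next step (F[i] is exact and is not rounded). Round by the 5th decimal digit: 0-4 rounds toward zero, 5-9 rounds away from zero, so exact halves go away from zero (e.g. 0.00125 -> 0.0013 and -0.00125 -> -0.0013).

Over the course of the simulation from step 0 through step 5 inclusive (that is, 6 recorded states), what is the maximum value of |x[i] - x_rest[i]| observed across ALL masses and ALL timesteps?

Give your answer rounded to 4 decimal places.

Answer: 2.9827

Derivation:
Step 0: x=[5.0000 14.0000 17.0000 26.0000] v=[0.0000 0.0000 2.0000 0.0000]
Step 1: x=[5.0800 13.7600 17.6400 25.8800] v=[0.4000 -1.2000 3.2000 -0.6000]
Step 2: x=[5.2320 13.3280 18.4544 25.6704] v=[0.7600 -2.1600 4.0720 -1.0480]
Step 3: x=[5.4413 12.7772 19.3524 25.4122] v=[1.0464 -2.7539 4.4899 -1.2912]
Step 4: x=[5.6885 12.1960 20.2298 25.1516] v=[1.2359 -2.9060 4.3868 -1.3032]
Step 5: x=[5.9521 11.6759 20.9827 24.9341] v=[1.3178 -2.6007 3.7644 -1.0876]
Max displacement = 2.9827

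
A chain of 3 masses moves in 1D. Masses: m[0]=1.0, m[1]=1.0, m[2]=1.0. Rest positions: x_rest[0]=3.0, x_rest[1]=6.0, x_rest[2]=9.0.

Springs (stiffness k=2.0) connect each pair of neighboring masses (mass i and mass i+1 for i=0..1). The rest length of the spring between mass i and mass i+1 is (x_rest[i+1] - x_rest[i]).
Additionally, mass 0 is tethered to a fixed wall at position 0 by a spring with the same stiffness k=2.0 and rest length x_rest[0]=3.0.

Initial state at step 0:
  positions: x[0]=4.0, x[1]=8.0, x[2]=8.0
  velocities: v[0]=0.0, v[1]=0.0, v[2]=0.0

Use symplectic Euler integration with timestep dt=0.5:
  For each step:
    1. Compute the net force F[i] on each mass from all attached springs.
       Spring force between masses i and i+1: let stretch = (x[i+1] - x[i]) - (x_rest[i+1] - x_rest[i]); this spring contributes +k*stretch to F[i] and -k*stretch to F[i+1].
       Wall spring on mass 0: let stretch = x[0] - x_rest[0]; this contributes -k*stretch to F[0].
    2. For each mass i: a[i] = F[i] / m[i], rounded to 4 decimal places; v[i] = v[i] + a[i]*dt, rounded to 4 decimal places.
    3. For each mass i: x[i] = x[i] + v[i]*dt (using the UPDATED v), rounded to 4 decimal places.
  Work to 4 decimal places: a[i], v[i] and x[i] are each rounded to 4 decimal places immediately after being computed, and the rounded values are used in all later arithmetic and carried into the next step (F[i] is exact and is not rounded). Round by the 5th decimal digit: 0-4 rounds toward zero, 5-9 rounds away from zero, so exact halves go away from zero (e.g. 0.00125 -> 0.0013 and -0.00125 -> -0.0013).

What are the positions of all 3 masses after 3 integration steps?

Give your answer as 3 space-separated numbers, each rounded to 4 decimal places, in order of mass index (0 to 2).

Step 0: x=[4.0000 8.0000 8.0000] v=[0.0000 0.0000 0.0000]
Step 1: x=[4.0000 6.0000 9.5000] v=[0.0000 -4.0000 3.0000]
Step 2: x=[3.0000 4.7500 10.7500] v=[-2.0000 -2.5000 2.5000]
Step 3: x=[1.3750 5.6250 10.5000] v=[-3.2500 1.7500 -0.5000]

Answer: 1.3750 5.6250 10.5000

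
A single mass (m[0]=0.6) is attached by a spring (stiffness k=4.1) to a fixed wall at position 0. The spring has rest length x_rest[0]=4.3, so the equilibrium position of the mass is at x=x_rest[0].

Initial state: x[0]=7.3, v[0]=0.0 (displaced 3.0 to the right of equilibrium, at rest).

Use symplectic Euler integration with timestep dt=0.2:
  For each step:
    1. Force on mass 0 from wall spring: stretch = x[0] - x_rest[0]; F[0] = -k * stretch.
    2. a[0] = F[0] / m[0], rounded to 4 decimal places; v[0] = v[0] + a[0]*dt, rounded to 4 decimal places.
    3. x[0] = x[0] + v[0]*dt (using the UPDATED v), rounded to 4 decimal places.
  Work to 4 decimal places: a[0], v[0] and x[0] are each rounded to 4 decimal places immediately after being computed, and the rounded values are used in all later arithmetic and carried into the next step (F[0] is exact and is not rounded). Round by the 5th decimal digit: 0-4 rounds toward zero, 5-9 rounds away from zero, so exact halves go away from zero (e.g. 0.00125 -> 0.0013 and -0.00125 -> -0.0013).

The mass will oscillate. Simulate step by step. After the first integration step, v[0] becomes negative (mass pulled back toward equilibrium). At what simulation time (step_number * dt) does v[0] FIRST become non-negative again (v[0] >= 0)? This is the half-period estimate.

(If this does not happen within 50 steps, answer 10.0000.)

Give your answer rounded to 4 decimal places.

Step 0: x=[7.3000] v=[0.0000]
Step 1: x=[6.4800] v=[-4.1000]
Step 2: x=[5.0641] v=[-7.0793]
Step 3: x=[3.4394] v=[-8.1236]
Step 4: x=[2.0499] v=[-6.9474]
Step 5: x=[1.2754] v=[-3.8723]
Step 6: x=[1.3277] v=[0.2613]
First v>=0 after going negative at step 6, time=1.2000

Answer: 1.2000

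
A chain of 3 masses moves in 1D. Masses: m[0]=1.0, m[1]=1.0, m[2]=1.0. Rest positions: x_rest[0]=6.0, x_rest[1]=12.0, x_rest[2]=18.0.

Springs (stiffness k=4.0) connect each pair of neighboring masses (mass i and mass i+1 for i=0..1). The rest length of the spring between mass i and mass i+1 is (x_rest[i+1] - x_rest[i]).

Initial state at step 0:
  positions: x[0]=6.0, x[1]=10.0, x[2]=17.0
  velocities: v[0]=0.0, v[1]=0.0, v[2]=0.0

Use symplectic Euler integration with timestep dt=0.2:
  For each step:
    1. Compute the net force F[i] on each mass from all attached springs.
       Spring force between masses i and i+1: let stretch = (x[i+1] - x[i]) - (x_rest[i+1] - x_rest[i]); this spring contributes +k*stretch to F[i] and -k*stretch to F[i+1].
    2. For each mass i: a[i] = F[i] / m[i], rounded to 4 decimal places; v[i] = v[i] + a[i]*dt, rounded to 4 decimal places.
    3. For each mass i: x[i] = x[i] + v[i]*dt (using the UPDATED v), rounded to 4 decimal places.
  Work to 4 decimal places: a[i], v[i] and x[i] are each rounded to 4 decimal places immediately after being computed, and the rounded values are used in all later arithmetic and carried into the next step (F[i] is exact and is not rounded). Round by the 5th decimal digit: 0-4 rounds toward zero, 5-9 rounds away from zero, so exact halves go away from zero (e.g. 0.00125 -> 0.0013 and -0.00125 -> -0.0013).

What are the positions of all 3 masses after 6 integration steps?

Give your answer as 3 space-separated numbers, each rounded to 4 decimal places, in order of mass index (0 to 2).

Answer: 4.4976 11.1210 17.3814

Derivation:
Step 0: x=[6.0000 10.0000 17.0000] v=[0.0000 0.0000 0.0000]
Step 1: x=[5.6800 10.4800 16.8400] v=[-1.6000 2.4000 -0.8000]
Step 2: x=[5.1680 11.2096 16.6224] v=[-2.5600 3.6480 -1.0880]
Step 3: x=[4.6627 11.8386 16.4988] v=[-2.5267 3.1450 -0.6182]
Step 4: x=[4.3455 12.0651 16.5895] v=[-1.5860 1.1324 0.4536]
Step 5: x=[4.3034 11.7803 16.9163] v=[-0.2103 -1.4238 1.6341]
Step 6: x=[4.4976 11.1210 17.3814] v=[0.9712 -3.2965 2.3253]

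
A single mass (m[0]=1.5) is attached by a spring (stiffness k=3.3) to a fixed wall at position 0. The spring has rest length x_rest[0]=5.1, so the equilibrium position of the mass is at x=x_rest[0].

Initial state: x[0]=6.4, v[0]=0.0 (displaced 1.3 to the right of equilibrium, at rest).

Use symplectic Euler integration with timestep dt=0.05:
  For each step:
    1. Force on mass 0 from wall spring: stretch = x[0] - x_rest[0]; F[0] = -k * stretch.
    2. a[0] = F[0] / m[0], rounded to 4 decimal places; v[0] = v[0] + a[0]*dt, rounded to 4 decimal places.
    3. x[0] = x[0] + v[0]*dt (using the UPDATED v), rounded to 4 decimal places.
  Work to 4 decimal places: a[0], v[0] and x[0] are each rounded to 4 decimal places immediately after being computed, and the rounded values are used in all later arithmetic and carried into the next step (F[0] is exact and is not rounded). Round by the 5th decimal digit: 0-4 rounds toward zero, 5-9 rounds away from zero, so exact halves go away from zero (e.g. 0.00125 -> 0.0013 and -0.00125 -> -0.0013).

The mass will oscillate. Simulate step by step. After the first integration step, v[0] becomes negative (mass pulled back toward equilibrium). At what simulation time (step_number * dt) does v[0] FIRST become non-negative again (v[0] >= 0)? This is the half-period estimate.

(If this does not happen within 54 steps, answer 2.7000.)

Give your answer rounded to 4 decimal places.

Answer: 2.1500

Derivation:
Step 0: x=[6.4000] v=[0.0000]
Step 1: x=[6.3929] v=[-0.1430]
Step 2: x=[6.3786] v=[-0.2852]
Step 3: x=[6.3573] v=[-0.4258]
Step 4: x=[6.3291] v=[-0.5641]
Step 5: x=[6.2941] v=[-0.6993]
Step 6: x=[6.2526] v=[-0.8307]
Step 7: x=[6.2047] v=[-0.9575]
Step 8: x=[6.1508] v=[-1.0790]
Step 9: x=[6.0911] v=[-1.1946]
Step 10: x=[6.0259] v=[-1.3036]
Step 11: x=[5.9556] v=[-1.4055]
Step 12: x=[5.8806] v=[-1.4996]
Step 13: x=[5.8013] v=[-1.5855]
Step 14: x=[5.7182] v=[-1.6626]
Step 15: x=[5.6317] v=[-1.7306]
Step 16: x=[5.5422] v=[-1.7891]
Step 17: x=[5.4503] v=[-1.8377]
Step 18: x=[5.3565] v=[-1.8762]
Step 19: x=[5.2613] v=[-1.9044]
Step 20: x=[5.1652] v=[-1.9221]
Step 21: x=[5.0687] v=[-1.9293]
Step 22: x=[4.9724] v=[-1.9259]
Step 23: x=[4.8768] v=[-1.9119]
Step 24: x=[4.7824] v=[-1.8874]
Step 25: x=[4.6898] v=[-1.8525]
Step 26: x=[4.5994] v=[-1.8074]
Step 27: x=[4.5118] v=[-1.7523]
Step 28: x=[4.4274] v=[-1.6876]
Step 29: x=[4.3467] v=[-1.6136]
Step 30: x=[4.2702] v=[-1.5307]
Step 31: x=[4.1982] v=[-1.4394]
Step 32: x=[4.1312] v=[-1.3402]
Step 33: x=[4.0695] v=[-1.2336]
Step 34: x=[4.0135] v=[-1.1202]
Step 35: x=[3.9635] v=[-1.0007]
Step 36: x=[3.9197] v=[-0.8757]
Step 37: x=[3.8824] v=[-0.7459]
Step 38: x=[3.8518] v=[-0.6120]
Step 39: x=[3.8281] v=[-0.4747]
Step 40: x=[3.8114] v=[-0.3348]
Step 41: x=[3.8017] v=[-0.1931]
Step 42: x=[3.7992] v=[-0.0503]
Step 43: x=[3.8038] v=[0.0928]
First v>=0 after going negative at step 43, time=2.1500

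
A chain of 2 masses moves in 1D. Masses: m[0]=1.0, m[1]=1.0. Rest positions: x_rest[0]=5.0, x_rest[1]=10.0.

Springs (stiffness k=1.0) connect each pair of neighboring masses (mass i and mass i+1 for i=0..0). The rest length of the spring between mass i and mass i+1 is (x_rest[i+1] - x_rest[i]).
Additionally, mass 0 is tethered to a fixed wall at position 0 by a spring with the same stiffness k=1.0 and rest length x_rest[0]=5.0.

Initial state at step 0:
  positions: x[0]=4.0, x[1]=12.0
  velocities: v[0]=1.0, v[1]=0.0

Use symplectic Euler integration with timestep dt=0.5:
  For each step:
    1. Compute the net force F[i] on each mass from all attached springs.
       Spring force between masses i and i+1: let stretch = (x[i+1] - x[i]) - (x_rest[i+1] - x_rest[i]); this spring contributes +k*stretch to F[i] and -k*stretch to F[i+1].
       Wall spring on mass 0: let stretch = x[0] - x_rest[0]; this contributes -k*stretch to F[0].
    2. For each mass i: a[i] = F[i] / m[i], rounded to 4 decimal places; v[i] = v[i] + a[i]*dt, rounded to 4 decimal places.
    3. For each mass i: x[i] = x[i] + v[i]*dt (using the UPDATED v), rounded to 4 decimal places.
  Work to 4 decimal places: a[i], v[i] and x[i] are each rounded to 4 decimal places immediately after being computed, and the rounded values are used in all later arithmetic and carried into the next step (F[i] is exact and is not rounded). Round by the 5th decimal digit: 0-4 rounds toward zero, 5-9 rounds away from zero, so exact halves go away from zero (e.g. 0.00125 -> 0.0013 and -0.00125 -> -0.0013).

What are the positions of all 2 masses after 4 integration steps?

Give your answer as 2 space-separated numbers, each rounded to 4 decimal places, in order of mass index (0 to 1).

Step 0: x=[4.0000 12.0000] v=[1.0000 0.0000]
Step 1: x=[5.5000 11.2500] v=[3.0000 -1.5000]
Step 2: x=[7.0625 10.3125] v=[3.1250 -1.8750]
Step 3: x=[7.6719 9.8125] v=[1.2188 -1.0000]
Step 4: x=[6.8985 10.0274] v=[-1.5469 0.4297]

Answer: 6.8985 10.0274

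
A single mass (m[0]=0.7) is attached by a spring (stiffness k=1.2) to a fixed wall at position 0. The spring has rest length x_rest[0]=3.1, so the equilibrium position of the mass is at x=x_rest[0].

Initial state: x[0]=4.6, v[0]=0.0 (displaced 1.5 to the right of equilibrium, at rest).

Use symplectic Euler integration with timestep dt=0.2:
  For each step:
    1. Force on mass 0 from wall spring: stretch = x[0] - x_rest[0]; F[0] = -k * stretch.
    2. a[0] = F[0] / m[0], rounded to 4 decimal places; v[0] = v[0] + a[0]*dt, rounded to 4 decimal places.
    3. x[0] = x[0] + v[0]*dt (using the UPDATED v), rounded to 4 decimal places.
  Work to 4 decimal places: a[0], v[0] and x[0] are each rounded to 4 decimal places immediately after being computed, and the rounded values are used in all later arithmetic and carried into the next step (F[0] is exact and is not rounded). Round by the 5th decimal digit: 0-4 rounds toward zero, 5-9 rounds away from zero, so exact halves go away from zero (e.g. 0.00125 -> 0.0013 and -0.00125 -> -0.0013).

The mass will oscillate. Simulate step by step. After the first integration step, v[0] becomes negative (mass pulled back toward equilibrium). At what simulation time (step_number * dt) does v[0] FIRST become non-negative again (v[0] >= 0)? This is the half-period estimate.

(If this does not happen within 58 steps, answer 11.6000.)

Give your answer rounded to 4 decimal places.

Answer: 2.4000

Derivation:
Step 0: x=[4.6000] v=[0.0000]
Step 1: x=[4.4971] v=[-0.5143]
Step 2: x=[4.2984] v=[-0.9933]
Step 3: x=[4.0176] v=[-1.4042]
Step 4: x=[3.6738] v=[-1.7188]
Step 5: x=[3.2907] v=[-1.9155]
Step 6: x=[2.8945] v=[-1.9809]
Step 7: x=[2.5124] v=[-1.9104]
Step 8: x=[2.1706] v=[-1.7089]
Step 9: x=[1.8926] v=[-1.3902]
Step 10: x=[1.6974] v=[-0.9762]
Step 11: x=[1.5983] v=[-0.4953]
Step 12: x=[1.6022] v=[0.0196]
First v>=0 after going negative at step 12, time=2.4000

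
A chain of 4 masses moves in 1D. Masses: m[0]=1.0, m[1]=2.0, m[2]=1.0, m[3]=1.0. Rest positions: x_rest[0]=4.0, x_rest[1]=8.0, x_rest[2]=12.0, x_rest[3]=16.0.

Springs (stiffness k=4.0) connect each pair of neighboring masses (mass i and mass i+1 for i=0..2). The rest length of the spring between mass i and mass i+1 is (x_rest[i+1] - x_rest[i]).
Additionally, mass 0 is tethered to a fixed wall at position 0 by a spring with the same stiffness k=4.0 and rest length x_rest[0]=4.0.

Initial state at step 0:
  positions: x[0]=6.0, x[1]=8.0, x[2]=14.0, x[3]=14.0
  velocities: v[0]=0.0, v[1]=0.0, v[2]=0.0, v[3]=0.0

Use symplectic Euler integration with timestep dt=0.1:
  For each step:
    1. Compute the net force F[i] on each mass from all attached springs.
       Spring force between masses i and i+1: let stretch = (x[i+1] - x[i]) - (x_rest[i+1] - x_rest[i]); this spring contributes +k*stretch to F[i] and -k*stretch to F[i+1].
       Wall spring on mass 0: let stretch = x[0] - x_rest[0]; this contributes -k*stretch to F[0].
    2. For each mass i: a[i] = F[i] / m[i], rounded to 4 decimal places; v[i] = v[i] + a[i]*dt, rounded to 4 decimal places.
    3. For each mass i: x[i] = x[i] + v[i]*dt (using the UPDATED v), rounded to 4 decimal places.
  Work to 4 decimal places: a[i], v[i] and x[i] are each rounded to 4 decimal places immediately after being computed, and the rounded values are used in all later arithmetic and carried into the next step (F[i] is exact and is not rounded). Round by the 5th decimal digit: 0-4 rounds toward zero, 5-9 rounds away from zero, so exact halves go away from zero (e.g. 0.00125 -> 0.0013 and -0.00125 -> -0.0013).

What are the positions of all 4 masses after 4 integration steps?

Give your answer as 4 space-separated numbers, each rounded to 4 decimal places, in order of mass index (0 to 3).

Answer: 4.6281 8.6412 12.0087 15.3723

Derivation:
Step 0: x=[6.0000 8.0000 14.0000 14.0000] v=[0.0000 0.0000 0.0000 0.0000]
Step 1: x=[5.8400 8.0800 13.7600 14.1600] v=[-1.6000 0.8000 -2.4000 1.6000]
Step 2: x=[5.5360 8.2288 13.3088 14.4640] v=[-3.0400 1.4880 -4.5120 3.0400]
Step 3: x=[5.1183 8.4253 12.7006 14.8818] v=[-4.1773 1.9654 -6.0819 4.1779]
Step 4: x=[4.6281 8.6412 12.0087 15.3723] v=[-4.9018 2.1591 -6.9195 4.9054]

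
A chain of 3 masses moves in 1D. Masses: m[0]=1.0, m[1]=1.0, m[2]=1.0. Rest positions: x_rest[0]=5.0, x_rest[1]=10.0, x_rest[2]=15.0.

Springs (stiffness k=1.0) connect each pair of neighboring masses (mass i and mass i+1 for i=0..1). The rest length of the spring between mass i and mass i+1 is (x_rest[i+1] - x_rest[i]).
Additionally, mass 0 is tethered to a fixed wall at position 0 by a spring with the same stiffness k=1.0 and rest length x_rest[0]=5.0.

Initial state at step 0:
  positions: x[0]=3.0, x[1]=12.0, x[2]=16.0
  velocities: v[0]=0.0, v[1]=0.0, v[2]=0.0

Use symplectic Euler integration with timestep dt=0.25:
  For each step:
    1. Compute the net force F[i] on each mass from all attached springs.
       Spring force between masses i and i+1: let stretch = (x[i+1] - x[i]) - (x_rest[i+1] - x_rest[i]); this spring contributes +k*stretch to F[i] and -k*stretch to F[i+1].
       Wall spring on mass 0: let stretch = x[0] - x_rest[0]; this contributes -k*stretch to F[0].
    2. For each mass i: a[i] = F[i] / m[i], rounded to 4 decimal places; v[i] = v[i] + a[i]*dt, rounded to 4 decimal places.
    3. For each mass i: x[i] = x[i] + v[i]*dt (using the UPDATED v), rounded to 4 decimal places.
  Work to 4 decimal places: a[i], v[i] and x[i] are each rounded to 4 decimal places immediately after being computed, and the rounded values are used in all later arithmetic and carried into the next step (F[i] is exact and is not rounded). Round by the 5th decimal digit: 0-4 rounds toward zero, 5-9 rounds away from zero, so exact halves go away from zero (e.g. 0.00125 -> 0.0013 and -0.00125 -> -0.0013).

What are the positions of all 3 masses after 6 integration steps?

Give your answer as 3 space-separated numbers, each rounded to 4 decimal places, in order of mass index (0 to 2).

Answer: 7.1685 9.0398 16.0915

Derivation:
Step 0: x=[3.0000 12.0000 16.0000] v=[0.0000 0.0000 0.0000]
Step 1: x=[3.3750 11.6875 16.0625] v=[1.5000 -1.2500 0.2500]
Step 2: x=[4.0586 11.1289 16.1641] v=[2.7344 -2.2344 0.4063]
Step 3: x=[4.9304 10.4431 16.2635] v=[3.4873 -2.7432 0.3975]
Step 4: x=[5.8386 9.7765 16.3116] v=[3.6329 -2.6663 0.1924]
Step 5: x=[6.6280 9.2723 16.2638] v=[3.1577 -2.0170 -0.1914]
Step 6: x=[7.1685 9.0398 16.0915] v=[2.1618 -0.9302 -0.6893]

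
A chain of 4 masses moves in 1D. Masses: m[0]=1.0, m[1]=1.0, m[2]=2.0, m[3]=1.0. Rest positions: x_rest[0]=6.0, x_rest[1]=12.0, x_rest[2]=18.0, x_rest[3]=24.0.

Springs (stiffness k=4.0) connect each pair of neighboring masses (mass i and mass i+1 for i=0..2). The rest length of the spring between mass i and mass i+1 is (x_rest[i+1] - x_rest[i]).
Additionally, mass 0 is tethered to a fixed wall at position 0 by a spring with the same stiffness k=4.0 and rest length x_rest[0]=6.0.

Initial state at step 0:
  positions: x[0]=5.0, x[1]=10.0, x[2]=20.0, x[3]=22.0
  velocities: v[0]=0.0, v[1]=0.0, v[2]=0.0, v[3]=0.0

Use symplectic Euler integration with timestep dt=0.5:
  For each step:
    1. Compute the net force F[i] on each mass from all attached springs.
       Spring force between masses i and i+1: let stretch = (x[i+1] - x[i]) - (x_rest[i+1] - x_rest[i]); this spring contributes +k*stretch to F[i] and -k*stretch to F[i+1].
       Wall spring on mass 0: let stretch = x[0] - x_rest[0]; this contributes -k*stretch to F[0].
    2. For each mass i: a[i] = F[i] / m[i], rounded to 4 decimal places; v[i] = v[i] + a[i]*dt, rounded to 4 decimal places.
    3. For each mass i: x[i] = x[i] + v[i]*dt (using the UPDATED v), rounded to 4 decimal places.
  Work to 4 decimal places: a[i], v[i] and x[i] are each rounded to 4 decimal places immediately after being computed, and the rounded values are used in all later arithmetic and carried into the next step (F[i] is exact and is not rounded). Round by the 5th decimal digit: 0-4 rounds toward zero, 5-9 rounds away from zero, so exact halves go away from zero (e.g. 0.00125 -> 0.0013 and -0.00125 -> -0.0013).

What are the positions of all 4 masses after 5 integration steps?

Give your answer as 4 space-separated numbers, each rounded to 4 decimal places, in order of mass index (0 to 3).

Step 0: x=[5.0000 10.0000 20.0000 22.0000] v=[0.0000 0.0000 0.0000 0.0000]
Step 1: x=[5.0000 15.0000 16.0000 26.0000] v=[0.0000 10.0000 -8.0000 8.0000]
Step 2: x=[10.0000 11.0000 16.5000 26.0000] v=[10.0000 -8.0000 1.0000 0.0000]
Step 3: x=[6.0000 11.5000 19.0000 22.5000] v=[-8.0000 1.0000 5.0000 -7.0000]
Step 4: x=[1.5000 14.0000 19.5000 21.5000] v=[-9.0000 5.0000 1.0000 -2.0000]
Step 5: x=[8.0000 9.5000 18.2500 24.5000] v=[13.0000 -9.0000 -2.5000 6.0000]

Answer: 8.0000 9.5000 18.2500 24.5000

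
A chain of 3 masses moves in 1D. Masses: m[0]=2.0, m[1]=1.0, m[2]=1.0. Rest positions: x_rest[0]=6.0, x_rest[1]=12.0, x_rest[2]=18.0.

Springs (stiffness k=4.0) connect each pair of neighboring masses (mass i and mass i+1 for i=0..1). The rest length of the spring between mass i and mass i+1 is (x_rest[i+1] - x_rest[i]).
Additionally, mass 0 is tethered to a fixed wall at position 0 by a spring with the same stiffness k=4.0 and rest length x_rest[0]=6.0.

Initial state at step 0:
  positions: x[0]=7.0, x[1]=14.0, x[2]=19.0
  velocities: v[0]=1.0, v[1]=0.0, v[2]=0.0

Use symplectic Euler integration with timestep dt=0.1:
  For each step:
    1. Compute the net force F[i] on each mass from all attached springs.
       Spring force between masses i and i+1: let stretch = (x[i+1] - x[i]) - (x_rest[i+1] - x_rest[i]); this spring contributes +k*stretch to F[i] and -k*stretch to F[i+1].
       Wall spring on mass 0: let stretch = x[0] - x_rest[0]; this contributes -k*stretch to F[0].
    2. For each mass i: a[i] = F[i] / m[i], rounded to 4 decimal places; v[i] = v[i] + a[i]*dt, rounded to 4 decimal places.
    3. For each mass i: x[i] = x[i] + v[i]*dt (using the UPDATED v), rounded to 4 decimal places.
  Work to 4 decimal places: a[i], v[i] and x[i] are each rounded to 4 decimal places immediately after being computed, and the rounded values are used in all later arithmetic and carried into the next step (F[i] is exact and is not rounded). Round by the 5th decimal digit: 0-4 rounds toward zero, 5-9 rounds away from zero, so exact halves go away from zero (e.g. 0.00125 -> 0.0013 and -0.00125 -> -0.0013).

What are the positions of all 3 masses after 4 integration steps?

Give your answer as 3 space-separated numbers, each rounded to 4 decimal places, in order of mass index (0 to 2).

Answer: 7.3390 13.3510 19.3325

Derivation:
Step 0: x=[7.0000 14.0000 19.0000] v=[1.0000 0.0000 0.0000]
Step 1: x=[7.1000 13.9200 19.0400] v=[1.0000 -0.8000 0.4000]
Step 2: x=[7.1944 13.7720 19.1152] v=[0.9440 -1.4800 0.7520]
Step 3: x=[7.2765 13.5746 19.2167] v=[0.8206 -1.9738 1.0147]
Step 4: x=[7.3390 13.3510 19.3325] v=[0.6249 -2.2362 1.1579]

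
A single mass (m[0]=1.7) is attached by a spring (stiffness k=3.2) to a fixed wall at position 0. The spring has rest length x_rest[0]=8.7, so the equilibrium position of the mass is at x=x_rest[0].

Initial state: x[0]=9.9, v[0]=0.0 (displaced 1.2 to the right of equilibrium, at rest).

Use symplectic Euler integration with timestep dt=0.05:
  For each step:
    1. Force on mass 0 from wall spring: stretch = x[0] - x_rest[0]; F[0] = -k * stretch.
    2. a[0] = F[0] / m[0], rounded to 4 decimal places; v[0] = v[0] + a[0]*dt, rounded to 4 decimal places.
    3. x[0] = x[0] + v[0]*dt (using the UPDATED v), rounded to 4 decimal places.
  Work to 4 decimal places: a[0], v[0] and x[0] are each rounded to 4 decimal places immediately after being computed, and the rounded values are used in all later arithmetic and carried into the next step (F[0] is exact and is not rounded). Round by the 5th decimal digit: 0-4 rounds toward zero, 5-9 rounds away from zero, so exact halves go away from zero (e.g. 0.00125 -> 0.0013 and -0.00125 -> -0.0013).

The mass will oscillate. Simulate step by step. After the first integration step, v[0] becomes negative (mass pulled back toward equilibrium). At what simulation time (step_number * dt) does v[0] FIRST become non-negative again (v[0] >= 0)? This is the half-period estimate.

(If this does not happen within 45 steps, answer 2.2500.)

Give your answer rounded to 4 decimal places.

Step 0: x=[9.9000] v=[0.0000]
Step 1: x=[9.8944] v=[-0.1129]
Step 2: x=[9.8831] v=[-0.2253]
Step 3: x=[9.8663] v=[-0.3367]
Step 4: x=[9.8440] v=[-0.4465]
Step 5: x=[9.8163] v=[-0.5542]
Step 6: x=[9.7833] v=[-0.6593]
Step 7: x=[9.7452] v=[-0.7613]
Step 8: x=[9.7022] v=[-0.8597]
Step 9: x=[9.6545] v=[-0.9540]
Step 10: x=[9.6023] v=[-1.0438]
Step 11: x=[9.5459] v=[-1.1287]
Step 12: x=[9.4855] v=[-1.2083]
Step 13: x=[9.4214] v=[-1.2822]
Step 14: x=[9.3539] v=[-1.3501]
Step 15: x=[9.2833] v=[-1.4116]
Step 16: x=[9.2100] v=[-1.4665]
Step 17: x=[9.1343] v=[-1.5145]
Step 18: x=[9.0565] v=[-1.5554]
Step 19: x=[8.9771] v=[-1.5890]
Step 20: x=[8.8963] v=[-1.6151]
Step 21: x=[8.8146] v=[-1.6336]
Step 22: x=[8.7324] v=[-1.6444]
Step 23: x=[8.6500] v=[-1.6475]
Step 24: x=[8.5679] v=[-1.6428]
Step 25: x=[8.4864] v=[-1.6304]
Step 26: x=[8.4059] v=[-1.6103]
Step 27: x=[8.3268] v=[-1.5826]
Step 28: x=[8.2494] v=[-1.5475]
Step 29: x=[8.1741] v=[-1.5051]
Step 30: x=[8.1013] v=[-1.4556]
Step 31: x=[8.0313] v=[-1.3993]
Step 32: x=[7.9645] v=[-1.3364]
Step 33: x=[7.9011] v=[-1.2672]
Step 34: x=[7.8415] v=[-1.1920]
Step 35: x=[7.7859] v=[-1.1112]
Step 36: x=[7.7346] v=[-1.0252]
Step 37: x=[7.6879] v=[-0.9343]
Step 38: x=[7.6460] v=[-0.8390]
Step 39: x=[7.6090] v=[-0.7398]
Step 40: x=[7.5771] v=[-0.6371]
Step 41: x=[7.5505] v=[-0.5314]
Step 42: x=[7.5293] v=[-0.4232]
Step 43: x=[7.5137] v=[-0.3130]
Step 44: x=[7.5036] v=[-0.2014]
Step 45: x=[7.4992] v=[-0.0888]
v[0] did not become non-negative within 45 steps; using fallback time=2.2500

Answer: 2.2500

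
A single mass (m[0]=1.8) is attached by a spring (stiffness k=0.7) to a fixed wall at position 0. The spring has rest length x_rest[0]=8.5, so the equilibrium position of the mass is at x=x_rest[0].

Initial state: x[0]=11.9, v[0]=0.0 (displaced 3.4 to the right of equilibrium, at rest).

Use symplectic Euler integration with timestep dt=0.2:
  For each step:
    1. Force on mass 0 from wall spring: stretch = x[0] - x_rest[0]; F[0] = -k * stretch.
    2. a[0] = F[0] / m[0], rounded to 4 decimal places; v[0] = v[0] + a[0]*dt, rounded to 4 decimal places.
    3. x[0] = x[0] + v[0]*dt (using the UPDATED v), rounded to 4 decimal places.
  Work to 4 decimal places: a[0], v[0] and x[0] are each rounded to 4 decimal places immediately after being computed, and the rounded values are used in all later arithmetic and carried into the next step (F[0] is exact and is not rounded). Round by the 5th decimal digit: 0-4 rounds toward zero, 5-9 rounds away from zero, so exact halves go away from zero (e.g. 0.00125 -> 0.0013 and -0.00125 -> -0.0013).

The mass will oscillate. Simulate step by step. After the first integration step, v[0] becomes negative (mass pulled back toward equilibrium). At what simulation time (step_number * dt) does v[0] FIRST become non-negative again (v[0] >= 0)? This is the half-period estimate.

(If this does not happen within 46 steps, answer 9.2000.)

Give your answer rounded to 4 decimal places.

Step 0: x=[11.9000] v=[0.0000]
Step 1: x=[11.8471] v=[-0.2644]
Step 2: x=[11.7422] v=[-0.5247]
Step 3: x=[11.5868] v=[-0.7769]
Step 4: x=[11.3834] v=[-1.0170]
Step 5: x=[11.1351] v=[-1.2413]
Step 6: x=[10.8458] v=[-1.4463]
Step 7: x=[10.5200] v=[-1.6288]
Step 8: x=[10.1628] v=[-1.7859]
Step 9: x=[9.7798] v=[-1.9152]
Step 10: x=[9.3769] v=[-2.0147]
Step 11: x=[8.9603] v=[-2.0829]
Step 12: x=[8.5366] v=[-2.1187]
Step 13: x=[8.1123] v=[-2.1215]
Step 14: x=[7.6940] v=[-2.0913]
Step 15: x=[7.2883] v=[-2.0286]
Step 16: x=[6.9014] v=[-1.9344]
Step 17: x=[6.5394] v=[-1.8101]
Step 18: x=[6.2079] v=[-1.6576]
Step 19: x=[5.9120] v=[-1.4793]
Step 20: x=[5.6564] v=[-1.2780]
Step 21: x=[5.4450] v=[-1.0568]
Step 22: x=[5.2812] v=[-0.8192]
Step 23: x=[5.1674] v=[-0.5688]
Step 24: x=[5.1055] v=[-0.3096]
Step 25: x=[5.0964] v=[-0.0456]
Step 26: x=[5.1402] v=[0.2191]
First v>=0 after going negative at step 26, time=5.2000

Answer: 5.2000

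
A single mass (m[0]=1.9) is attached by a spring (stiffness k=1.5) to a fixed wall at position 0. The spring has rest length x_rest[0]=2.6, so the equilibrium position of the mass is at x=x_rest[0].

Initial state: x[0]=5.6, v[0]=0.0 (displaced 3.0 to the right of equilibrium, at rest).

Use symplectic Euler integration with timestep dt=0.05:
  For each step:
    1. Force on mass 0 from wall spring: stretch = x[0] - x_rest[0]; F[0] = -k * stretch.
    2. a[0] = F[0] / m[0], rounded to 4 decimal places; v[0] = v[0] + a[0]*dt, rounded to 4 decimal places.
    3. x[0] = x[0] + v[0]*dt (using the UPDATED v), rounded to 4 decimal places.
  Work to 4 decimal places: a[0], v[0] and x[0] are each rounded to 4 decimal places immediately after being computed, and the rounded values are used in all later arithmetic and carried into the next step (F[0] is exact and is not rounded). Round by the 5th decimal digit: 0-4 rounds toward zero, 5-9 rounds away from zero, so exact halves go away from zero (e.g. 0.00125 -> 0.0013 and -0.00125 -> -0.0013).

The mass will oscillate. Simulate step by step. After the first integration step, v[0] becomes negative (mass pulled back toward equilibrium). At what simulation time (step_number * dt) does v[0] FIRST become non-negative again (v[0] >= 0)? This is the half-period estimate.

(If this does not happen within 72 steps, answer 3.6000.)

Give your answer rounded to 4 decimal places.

Step 0: x=[5.6000] v=[0.0000]
Step 1: x=[5.5941] v=[-0.1184]
Step 2: x=[5.5823] v=[-0.2366]
Step 3: x=[5.5646] v=[-0.3543]
Step 4: x=[5.5410] v=[-0.4713]
Step 5: x=[5.5116] v=[-0.5874]
Step 6: x=[5.4765] v=[-0.7023]
Step 7: x=[5.4357] v=[-0.8158]
Step 8: x=[5.3893] v=[-0.9277]
Step 9: x=[5.3374] v=[-1.0378]
Step 10: x=[5.2801] v=[-1.1459]
Step 11: x=[5.2175] v=[-1.2517]
Step 12: x=[5.1498] v=[-1.3550]
Step 13: x=[5.0770] v=[-1.4557]
Step 14: x=[4.9993] v=[-1.5535]
Step 15: x=[4.9169] v=[-1.6482]
Step 16: x=[4.8299] v=[-1.7397]
Step 17: x=[4.7385] v=[-1.8277]
Step 18: x=[4.6429] v=[-1.9121]
Step 19: x=[4.5433] v=[-1.9927]
Step 20: x=[4.4398] v=[-2.0694]
Step 21: x=[4.3327] v=[-2.1420]
Step 22: x=[4.2222] v=[-2.2104]
Step 23: x=[4.1085] v=[-2.2744]
Step 24: x=[3.9918] v=[-2.3339]
Step 25: x=[3.8724] v=[-2.3888]
Step 26: x=[3.7505] v=[-2.4390]
Step 27: x=[3.6263] v=[-2.4844]
Step 28: x=[3.5001] v=[-2.5249]
Step 29: x=[3.3721] v=[-2.5604]
Step 30: x=[3.2426] v=[-2.5909]
Step 31: x=[3.1118] v=[-2.6163]
Step 32: x=[2.9800] v=[-2.6365]
Step 33: x=[2.8474] v=[-2.6515]
Step 34: x=[2.7143] v=[-2.6613]
Step 35: x=[2.5810] v=[-2.6658]
Step 36: x=[2.4477] v=[-2.6651]
Step 37: x=[2.3147] v=[-2.6591]
Step 38: x=[2.1823] v=[-2.6478]
Step 39: x=[2.0507] v=[-2.6313]
Step 40: x=[1.9202] v=[-2.6096]
Step 41: x=[1.7911] v=[-2.5828]
Step 42: x=[1.6636] v=[-2.5509]
Step 43: x=[1.5379] v=[-2.5139]
Step 44: x=[1.4143] v=[-2.4720]
Step 45: x=[1.2930] v=[-2.4252]
Step 46: x=[1.1743] v=[-2.3736]
Step 47: x=[1.0584] v=[-2.3173]
Step 48: x=[0.9456] v=[-2.2564]
Step 49: x=[0.8360] v=[-2.1911]
Step 50: x=[0.7299] v=[-2.1215]
Step 51: x=[0.6275] v=[-2.0477]
Step 52: x=[0.5290] v=[-1.9698]
Step 53: x=[0.4346] v=[-1.8881]
Step 54: x=[0.3445] v=[-1.8026]
Step 55: x=[0.2588] v=[-1.7136]
Step 56: x=[0.1777] v=[-1.6212]
Step 57: x=[0.1014] v=[-1.5256]
Step 58: x=[0.0301] v=[-1.4270]
Step 59: x=[-0.0362] v=[-1.3256]
Step 60: x=[-0.0973] v=[-1.2215]
Step 61: x=[-0.1531] v=[-1.1150]
Step 62: x=[-0.2034] v=[-1.0063]
Step 63: x=[-0.2482] v=[-0.8956]
Step 64: x=[-0.2874] v=[-0.7832]
Step 65: x=[-0.3209] v=[-0.6692]
Step 66: x=[-0.3486] v=[-0.5539]
Step 67: x=[-0.3705] v=[-0.4375]
Step 68: x=[-0.3865] v=[-0.3202]
Step 69: x=[-0.3966] v=[-0.2023]
Step 70: x=[-0.4008] v=[-0.0840]
Step 71: x=[-0.3991] v=[0.0345]
First v>=0 after going negative at step 71, time=3.5500

Answer: 3.5500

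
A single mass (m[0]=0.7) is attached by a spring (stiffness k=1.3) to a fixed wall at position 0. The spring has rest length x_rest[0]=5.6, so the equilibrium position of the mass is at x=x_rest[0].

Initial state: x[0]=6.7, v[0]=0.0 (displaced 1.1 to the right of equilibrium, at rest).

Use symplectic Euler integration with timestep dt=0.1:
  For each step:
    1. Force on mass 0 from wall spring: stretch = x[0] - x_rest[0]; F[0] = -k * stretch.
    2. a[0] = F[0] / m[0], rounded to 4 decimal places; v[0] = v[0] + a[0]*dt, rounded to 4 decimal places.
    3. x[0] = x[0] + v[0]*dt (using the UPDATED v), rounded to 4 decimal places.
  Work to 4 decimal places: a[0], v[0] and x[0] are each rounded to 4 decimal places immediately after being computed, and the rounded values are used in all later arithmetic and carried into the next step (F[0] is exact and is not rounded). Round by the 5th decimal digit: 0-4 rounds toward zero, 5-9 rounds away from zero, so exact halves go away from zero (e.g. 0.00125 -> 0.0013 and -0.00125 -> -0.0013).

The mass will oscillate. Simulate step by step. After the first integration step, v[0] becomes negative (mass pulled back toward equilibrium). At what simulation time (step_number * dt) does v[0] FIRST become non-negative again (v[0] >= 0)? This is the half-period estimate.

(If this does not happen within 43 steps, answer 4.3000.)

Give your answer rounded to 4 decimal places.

Step 0: x=[6.7000] v=[0.0000]
Step 1: x=[6.6796] v=[-0.2043]
Step 2: x=[6.6391] v=[-0.4048]
Step 3: x=[6.5793] v=[-0.5978]
Step 4: x=[6.5013] v=[-0.7797]
Step 5: x=[6.4066] v=[-0.9471]
Step 6: x=[6.2969] v=[-1.0969]
Step 7: x=[6.1743] v=[-1.2263]
Step 8: x=[6.0410] v=[-1.3330]
Step 9: x=[5.8995] v=[-1.4149]
Step 10: x=[5.7525] v=[-1.4705]
Step 11: x=[5.6026] v=[-1.4988]
Step 12: x=[5.4527] v=[-1.4993]
Step 13: x=[5.3055] v=[-1.4719]
Step 14: x=[5.1638] v=[-1.4172]
Step 15: x=[5.0302] v=[-1.3362]
Step 16: x=[4.9072] v=[-1.2304]
Step 17: x=[4.7970] v=[-1.1017]
Step 18: x=[4.7017] v=[-0.9526]
Step 19: x=[4.6231] v=[-0.7858]
Step 20: x=[4.5627] v=[-0.6044]
Step 21: x=[4.5215] v=[-0.4118]
Step 22: x=[4.5004] v=[-0.2115]
Step 23: x=[4.4997] v=[-0.0073]
Step 24: x=[4.5194] v=[0.1970]
First v>=0 after going negative at step 24, time=2.4000

Answer: 2.4000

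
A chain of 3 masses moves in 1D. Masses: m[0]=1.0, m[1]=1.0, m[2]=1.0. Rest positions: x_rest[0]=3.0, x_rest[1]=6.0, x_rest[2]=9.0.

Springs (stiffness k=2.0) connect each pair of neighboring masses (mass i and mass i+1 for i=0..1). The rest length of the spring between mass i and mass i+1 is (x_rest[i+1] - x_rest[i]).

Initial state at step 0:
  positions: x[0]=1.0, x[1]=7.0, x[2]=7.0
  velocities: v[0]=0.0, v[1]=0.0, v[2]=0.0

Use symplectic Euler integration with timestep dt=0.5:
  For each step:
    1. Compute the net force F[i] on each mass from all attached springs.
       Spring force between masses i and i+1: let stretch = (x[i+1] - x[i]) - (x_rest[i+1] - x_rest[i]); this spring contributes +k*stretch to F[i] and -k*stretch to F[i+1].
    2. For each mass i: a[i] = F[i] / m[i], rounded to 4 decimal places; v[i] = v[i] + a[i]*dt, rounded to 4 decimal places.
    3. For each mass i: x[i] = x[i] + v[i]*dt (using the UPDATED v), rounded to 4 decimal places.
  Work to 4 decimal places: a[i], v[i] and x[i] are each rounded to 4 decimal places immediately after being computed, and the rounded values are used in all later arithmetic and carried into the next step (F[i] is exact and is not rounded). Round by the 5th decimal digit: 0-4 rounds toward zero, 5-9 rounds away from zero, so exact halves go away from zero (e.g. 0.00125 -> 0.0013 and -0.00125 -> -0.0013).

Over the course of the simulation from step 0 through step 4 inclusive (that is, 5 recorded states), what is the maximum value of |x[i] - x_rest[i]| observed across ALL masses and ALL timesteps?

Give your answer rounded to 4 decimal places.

Step 0: x=[1.0000 7.0000 7.0000] v=[0.0000 0.0000 0.0000]
Step 1: x=[2.5000 4.0000 8.5000] v=[3.0000 -6.0000 3.0000]
Step 2: x=[3.2500 2.5000 9.2500] v=[1.5000 -3.0000 1.5000]
Step 3: x=[2.1250 4.7500 8.1250] v=[-2.2500 4.5000 -2.2500]
Step 4: x=[0.8125 7.3750 6.8125] v=[-2.6250 5.2500 -2.6250]
Max displacement = 3.5000

Answer: 3.5000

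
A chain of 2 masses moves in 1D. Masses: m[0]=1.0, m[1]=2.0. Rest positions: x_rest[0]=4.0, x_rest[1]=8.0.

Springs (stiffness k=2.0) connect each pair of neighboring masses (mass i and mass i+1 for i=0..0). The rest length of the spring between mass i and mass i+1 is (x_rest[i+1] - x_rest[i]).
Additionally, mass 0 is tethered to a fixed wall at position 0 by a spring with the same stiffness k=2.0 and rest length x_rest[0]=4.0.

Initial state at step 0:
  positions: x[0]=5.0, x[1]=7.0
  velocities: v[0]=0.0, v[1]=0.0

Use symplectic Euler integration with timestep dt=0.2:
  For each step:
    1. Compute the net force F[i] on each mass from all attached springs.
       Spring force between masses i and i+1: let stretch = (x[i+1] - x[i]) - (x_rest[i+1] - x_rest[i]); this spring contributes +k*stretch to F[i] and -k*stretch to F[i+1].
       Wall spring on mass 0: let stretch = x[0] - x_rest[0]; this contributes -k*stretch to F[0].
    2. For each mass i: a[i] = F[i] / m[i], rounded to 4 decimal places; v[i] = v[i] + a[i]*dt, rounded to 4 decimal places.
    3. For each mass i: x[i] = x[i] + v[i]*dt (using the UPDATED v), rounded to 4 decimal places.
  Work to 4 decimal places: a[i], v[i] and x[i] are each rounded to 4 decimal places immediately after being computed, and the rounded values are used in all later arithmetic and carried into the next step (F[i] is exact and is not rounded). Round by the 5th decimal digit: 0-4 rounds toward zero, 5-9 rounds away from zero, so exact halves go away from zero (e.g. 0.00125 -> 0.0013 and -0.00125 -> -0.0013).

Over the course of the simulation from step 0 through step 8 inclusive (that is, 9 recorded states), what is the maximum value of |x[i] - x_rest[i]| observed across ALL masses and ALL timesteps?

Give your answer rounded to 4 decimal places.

Answer: 1.5662

Derivation:
Step 0: x=[5.0000 7.0000] v=[0.0000 0.0000]
Step 1: x=[4.7600 7.0800] v=[-1.2000 0.4000]
Step 2: x=[4.3248 7.2272] v=[-2.1760 0.7360]
Step 3: x=[3.7758 7.4183] v=[-2.7450 0.9555]
Step 4: x=[3.2161 7.6237] v=[-2.7983 1.0270]
Step 5: x=[2.7518 7.8128] v=[-2.3217 0.9455]
Step 6: x=[2.4722 7.9595] v=[-1.3980 0.7333]
Step 7: x=[2.4338 8.0467] v=[-0.1920 0.4358]
Step 8: x=[2.6497 8.0693] v=[1.0796 0.1132]
Max displacement = 1.5662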